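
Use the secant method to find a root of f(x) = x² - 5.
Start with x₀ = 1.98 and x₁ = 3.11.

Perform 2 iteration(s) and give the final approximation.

f(x) = x² - 5
x₀ = 1.98, x₁ = 3.11

Secant formula: x_{n+1} = x_n - f(x_n)(x_n - x_{n-1})/(f(x_n) - f(x_{n-1}))

Iteration 1:
  f(1.980000) = -1.079600
  f(3.110000) = 4.672100
  x_2 = 3.110000 - 4.672100×(3.110000 - 1.980000)/(4.672100 - (-1.079600))
       = 2.192102
Iteration 2:
  f(3.110000) = 4.672100
  f(2.192102) = -0.194688
  x_3 = 2.192102 - (-0.194688)×(2.192102 - 3.110000)/(-0.194688 - 4.672100)
       = 2.228821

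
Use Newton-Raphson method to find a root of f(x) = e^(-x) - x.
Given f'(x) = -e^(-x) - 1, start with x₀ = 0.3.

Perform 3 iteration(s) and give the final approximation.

f(x) = e^(-x) - x
f'(x) = -e^(-x) - 1
x₀ = 0.3

Newton-Raphson formula: x_{n+1} = x_n - f(x_n)/f'(x_n)

Iteration 1:
  f(0.300000) = 0.440818
  f'(0.300000) = -1.740818
  x_1 = 0.300000 - 0.440818/(-1.740818) = 0.553225
Iteration 2:
  f(0.553225) = 0.021868
  f'(0.553225) = -1.575092
  x_2 = 0.553225 - 0.021868/(-1.575092) = 0.567108
Iteration 3:
  f(0.567108) = 0.000055
  f'(0.567108) = -1.567163
  x_3 = 0.567108 - 0.000055/(-1.567163) = 0.567143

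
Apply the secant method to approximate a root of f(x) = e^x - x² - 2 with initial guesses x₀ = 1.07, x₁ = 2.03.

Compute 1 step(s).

f(x) = e^x - x² - 2
x₀ = 1.07, x₁ = 2.03

Secant formula: x_{n+1} = x_n - f(x_n)(x_n - x_{n-1})/(f(x_n) - f(x_{n-1}))

Iteration 1:
  f(1.070000) = -0.229521
  f(2.030000) = 1.493186
  x_2 = 2.030000 - 1.493186×(2.030000 - 1.070000)/(1.493186 - (-0.229521))
       = 1.197903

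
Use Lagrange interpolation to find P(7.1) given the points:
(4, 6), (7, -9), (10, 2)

Lagrange interpolation formula:
P(x) = Σ yᵢ × Lᵢ(x)
where Lᵢ(x) = Π_{j≠i} (x - xⱼ)/(xᵢ - xⱼ)

L_0(7.1) = (7.1 - 7)/(4 - 7) × (7.1 - 10)/(4 - 10) = -0.016111
L_1(7.1) = (7.1 - 4)/(7 - 4) × (7.1 - 10)/(7 - 10) = 0.998889
L_2(7.1) = (7.1 - 4)/(10 - 4) × (7.1 - 7)/(10 - 7) = 0.017222

P(7.1) = 6×L_0(7.1) + (-9)×L_1(7.1) + 2×L_2(7.1)
P(7.1) = -9.052222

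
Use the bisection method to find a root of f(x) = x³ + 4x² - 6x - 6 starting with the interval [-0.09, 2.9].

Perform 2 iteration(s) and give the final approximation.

f(x) = x³ + 4x² - 6x - 6
Initial interval: [-0.09, 2.9]

Iteration 1:
  c_1 = (-0.090000 + 2.900000)/2 = 1.405000
  f(c_1) = f(1.405000) = -3.760395
  f(a) × f(c) ≥ 0, new interval: [1.405000, 2.900000]
Iteration 2:
  c_2 = (1.405000 + 2.900000)/2 = 2.152500
  f(c_2) = f(2.152500) = 9.591109
  f(a) × f(c) < 0, new interval: [1.405000, 2.152500]

After 2 iteration(s), the approximation is c_2 = 2.152500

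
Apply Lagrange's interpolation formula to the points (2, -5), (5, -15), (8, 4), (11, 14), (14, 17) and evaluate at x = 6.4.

Lagrange interpolation formula:
P(x) = Σ yᵢ × Lᵢ(x)
where Lᵢ(x) = Π_{j≠i} (x - xⱼ)/(xᵢ - xⱼ)

L_0(6.4) = (6.4 - 5)/(2 - 5) × (6.4 - 8)/(2 - 8) × (6.4 - 11)/(2 - 11) × (6.4 - 14)/(2 - 14) = -0.040283
L_1(6.4) = (6.4 - 2)/(5 - 2) × (6.4 - 8)/(5 - 8) × (6.4 - 11)/(5 - 11) × (6.4 - 14)/(5 - 14) = 0.506416
L_2(6.4) = (6.4 - 2)/(8 - 2) × (6.4 - 5)/(8 - 5) × (6.4 - 11)/(8 - 11) × (6.4 - 14)/(8 - 14) = 0.664672
L_3(6.4) = (6.4 - 2)/(11 - 2) × (6.4 - 5)/(11 - 5) × (6.4 - 8)/(11 - 8) × (6.4 - 14)/(11 - 14) = -0.154127
L_4(6.4) = (6.4 - 2)/(14 - 2) × (6.4 - 5)/(14 - 5) × (6.4 - 8)/(14 - 8) × (6.4 - 11)/(14 - 11) = 0.023322

P(6.4) = (-5)×L_0(6.4) + (-15)×L_1(6.4) + 4×L_2(6.4) + 14×L_3(6.4) + 17×L_4(6.4)
P(6.4) = -6.497449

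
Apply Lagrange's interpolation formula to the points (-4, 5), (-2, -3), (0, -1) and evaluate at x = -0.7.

Lagrange interpolation formula:
P(x) = Σ yᵢ × Lᵢ(x)
where Lᵢ(x) = Π_{j≠i} (x - xⱼ)/(xᵢ - xⱼ)

L_0(-0.7) = (-0.7 - (-2))/(-4 - (-2)) × (-0.7 - 0)/(-4 - 0) = -0.113750
L_1(-0.7) = (-0.7 - (-4))/(-2 - (-4)) × (-0.7 - 0)/(-2 - 0) = 0.577500
L_2(-0.7) = (-0.7 - (-4))/(0 - (-4)) × (-0.7 - (-2))/(0 - (-2)) = 0.536250

P(-0.7) = 5×L_0(-0.7) + (-3)×L_1(-0.7) + (-1)×L_2(-0.7)
P(-0.7) = -2.837500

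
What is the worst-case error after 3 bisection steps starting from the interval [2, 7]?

Bisection error bound: |error| ≤ (b-a)/2^n
|error| ≤ (7 - 2)/2^3 = 5/2^3
|error| ≤ 0.6250000000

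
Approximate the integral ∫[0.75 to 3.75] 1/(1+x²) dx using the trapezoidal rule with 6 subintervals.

f(x) = 1/(1+x²)
a = 0.75, b = 3.75, n = 6
h = (b - a)/n = 0.500000

Trapezoidal rule: (h/2)[f(x₀) + 2f(x₁) + 2f(x₂) + ... + f(xₙ)]

x_0 = 0.7500, f(x_0) = 0.640000, coefficient = 1
x_1 = 1.2500, f(x_1) = 0.390244, coefficient = 2
x_2 = 1.7500, f(x_2) = 0.246154, coefficient = 2
x_3 = 2.2500, f(x_3) = 0.164948, coefficient = 2
x_4 = 2.7500, f(x_4) = 0.116788, coefficient = 2
x_5 = 3.2500, f(x_5) = 0.086486, coefficient = 2
x_6 = 3.7500, f(x_6) = 0.066390, coefficient = 1

I ≈ (0.500000/2) × 2.715632 = 0.678908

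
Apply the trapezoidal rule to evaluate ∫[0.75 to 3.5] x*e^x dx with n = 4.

f(x) = x*e^x
a = 0.75, b = 3.5, n = 4
h = (b - a)/n = 0.687500

Trapezoidal rule: (h/2)[f(x₀) + 2f(x₁) + 2f(x₂) + ... + f(xₙ)]

x_0 = 0.7500, f(x_0) = 1.587750, coefficient = 1
x_1 = 1.4375, f(x_1) = 6.052101, coefficient = 2
x_2 = 2.1250, f(x_2) = 17.792407, coefficient = 2
x_3 = 2.8125, f(x_3) = 46.832330, coefficient = 2
x_4 = 3.5000, f(x_4) = 115.904082, coefficient = 1

I ≈ (0.687500/2) × 258.845507 = 88.978143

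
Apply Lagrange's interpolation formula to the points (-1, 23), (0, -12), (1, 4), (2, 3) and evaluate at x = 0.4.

Lagrange interpolation formula:
P(x) = Σ yᵢ × Lᵢ(x)
where Lᵢ(x) = Π_{j≠i} (x - xⱼ)/(xᵢ - xⱼ)

L_0(0.4) = (0.4 - 0)/(-1 - 0) × (0.4 - 1)/(-1 - 1) × (0.4 - 2)/(-1 - 2) = -0.064000
L_1(0.4) = (0.4 - (-1))/(0 - (-1)) × (0.4 - 1)/(0 - 1) × (0.4 - 2)/(0 - 2) = 0.672000
L_2(0.4) = (0.4 - (-1))/(1 - (-1)) × (0.4 - 0)/(1 - 0) × (0.4 - 2)/(1 - 2) = 0.448000
L_3(0.4) = (0.4 - (-1))/(2 - (-1)) × (0.4 - 0)/(2 - 0) × (0.4 - 1)/(2 - 1) = -0.056000

P(0.4) = 23×L_0(0.4) + (-12)×L_1(0.4) + 4×L_2(0.4) + 3×L_3(0.4)
P(0.4) = -7.912000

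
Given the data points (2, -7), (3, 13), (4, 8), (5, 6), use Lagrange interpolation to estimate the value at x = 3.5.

Lagrange interpolation formula:
P(x) = Σ yᵢ × Lᵢ(x)
where Lᵢ(x) = Π_{j≠i} (x - xⱼ)/(xᵢ - xⱼ)

L_0(3.5) = (3.5 - 3)/(2 - 3) × (3.5 - 4)/(2 - 4) × (3.5 - 5)/(2 - 5) = -0.062500
L_1(3.5) = (3.5 - 2)/(3 - 2) × (3.5 - 4)/(3 - 4) × (3.5 - 5)/(3 - 5) = 0.562500
L_2(3.5) = (3.5 - 2)/(4 - 2) × (3.5 - 3)/(4 - 3) × (3.5 - 5)/(4 - 5) = 0.562500
L_3(3.5) = (3.5 - 2)/(5 - 2) × (3.5 - 3)/(5 - 3) × (3.5 - 4)/(5 - 4) = -0.062500

P(3.5) = (-7)×L_0(3.5) + 13×L_1(3.5) + 8×L_2(3.5) + 6×L_3(3.5)
P(3.5) = 11.875000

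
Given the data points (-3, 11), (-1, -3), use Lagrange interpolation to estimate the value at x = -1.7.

Lagrange interpolation formula:
P(x) = Σ yᵢ × Lᵢ(x)
where Lᵢ(x) = Π_{j≠i} (x - xⱼ)/(xᵢ - xⱼ)

L_0(-1.7) = (-1.7 - (-1))/(-3 - (-1)) = 0.350000
L_1(-1.7) = (-1.7 - (-3))/(-1 - (-3)) = 0.650000

P(-1.7) = 11×L_0(-1.7) + (-3)×L_1(-1.7)
P(-1.7) = 1.900000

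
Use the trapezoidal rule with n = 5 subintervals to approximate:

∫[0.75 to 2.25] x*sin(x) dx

f(x) = x*sin(x)
a = 0.75, b = 2.25, n = 5
h = (b - a)/n = 0.300000

Trapezoidal rule: (h/2)[f(x₀) + 2f(x₁) + 2f(x₂) + ... + f(xₙ)]

x_0 = 0.7500, f(x_0) = 0.511229, coefficient = 1
x_1 = 1.0500, f(x_1) = 0.910794, coefficient = 2
x_2 = 1.3500, f(x_2) = 1.317227, coefficient = 2
x_3 = 1.6500, f(x_3) = 1.644827, coefficient = 2
x_4 = 1.9500, f(x_4) = 1.811471, coefficient = 2
x_5 = 2.2500, f(x_5) = 1.750665, coefficient = 1

I ≈ (0.300000/2) × 13.630533 = 2.044580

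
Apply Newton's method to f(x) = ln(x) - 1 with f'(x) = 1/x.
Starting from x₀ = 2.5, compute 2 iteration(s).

f(x) = ln(x) - 1
f'(x) = 1/x
x₀ = 2.5

Newton-Raphson formula: x_{n+1} = x_n - f(x_n)/f'(x_n)

Iteration 1:
  f(2.500000) = -0.083709
  f'(2.500000) = 0.400000
  x_1 = 2.500000 - (-0.083709)/0.400000 = 2.709273
Iteration 2:
  f(2.709273) = -0.003320
  f'(2.709273) = 0.369103
  x_2 = 2.709273 - (-0.003320)/0.369103 = 2.718267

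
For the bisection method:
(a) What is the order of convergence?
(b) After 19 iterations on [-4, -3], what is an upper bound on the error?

(a) Bisection has linear (order 1) convergence; the error is halved each step.

(b) Error bound = (b-a)/2^n = (-3 - (-4))/2^{19}
    = 1/2^{19}

(a) 1 (linear); (b) error ≤ 1.91e-06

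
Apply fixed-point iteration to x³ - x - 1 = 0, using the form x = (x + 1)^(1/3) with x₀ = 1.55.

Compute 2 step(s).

Equation: x³ - x - 1 = 0
Fixed-point form: x = (x + 1)^(1/3)
x₀ = 1.55

x_1 = g(1.550000) = 1.366197
x_2 = g(1.366197) = 1.332550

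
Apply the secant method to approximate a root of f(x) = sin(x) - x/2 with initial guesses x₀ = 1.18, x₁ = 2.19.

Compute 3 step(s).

f(x) = sin(x) - x/2
x₀ = 1.18, x₁ = 2.19

Secant formula: x_{n+1} = x_n - f(x_n)(x_n - x_{n-1})/(f(x_n) - f(x_{n-1}))

Iteration 1:
  f(1.180000) = 0.334606
  f(2.190000) = -0.280659
  x_2 = 2.190000 - (-0.280659)×(2.190000 - 1.180000)/(-0.280659 - 0.334606)
       = 1.729279
Iteration 2:
  f(2.190000) = -0.280659
  f(1.729279) = 0.122829
  x_3 = 1.729279 - 0.122829×(1.729279 - 2.190000)/(0.122829 - (-0.280659))
       = 1.869530
Iteration 3:
  f(1.729279) = 0.122829
  f(1.869530) = 0.020945
  x_4 = 1.869530 - 0.020945×(1.869530 - 1.729279)/(0.020945 - 0.122829)
       = 1.898362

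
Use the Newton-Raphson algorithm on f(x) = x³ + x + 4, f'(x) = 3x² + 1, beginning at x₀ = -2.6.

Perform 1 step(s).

f(x) = x³ + x + 4
f'(x) = 3x² + 1
x₀ = -2.6

Newton-Raphson formula: x_{n+1} = x_n - f(x_n)/f'(x_n)

Iteration 1:
  f(-2.600000) = -16.176000
  f'(-2.600000) = 21.280000
  x_1 = -2.600000 - (-16.176000)/21.280000 = -1.839850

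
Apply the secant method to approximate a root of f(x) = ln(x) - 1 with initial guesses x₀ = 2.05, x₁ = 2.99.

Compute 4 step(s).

f(x) = ln(x) - 1
x₀ = 2.05, x₁ = 2.99

Secant formula: x_{n+1} = x_n - f(x_n)(x_n - x_{n-1})/(f(x_n) - f(x_{n-1}))

Iteration 1:
  f(2.050000) = -0.282160
  f(2.990000) = 0.095273
  x_2 = 2.990000 - 0.095273×(2.990000 - 2.050000)/(0.095273 - (-0.282160))
       = 2.752721
Iteration 2:
  f(2.990000) = 0.095273
  f(2.752721) = 0.012590
  x_3 = 2.752721 - 0.012590×(2.752721 - 2.990000)/(0.012590 - 0.095273)
       = 2.716591
Iteration 3:
  f(2.752721) = 0.012590
  f(2.716591) = -0.000622
  x_4 = 2.716591 - (-0.000622)×(2.716591 - 2.752721)/(-0.000622 - 0.012590)
       = 2.718293
Iteration 4:
  f(2.716591) = -0.000622
  f(2.718293) = 0.000004
  x_5 = 2.718293 - 0.000004×(2.718293 - 2.716591)/(0.000004 - (-0.000622))
       = 2.718282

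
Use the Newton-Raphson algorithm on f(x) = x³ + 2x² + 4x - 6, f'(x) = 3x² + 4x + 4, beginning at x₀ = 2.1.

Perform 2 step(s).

f(x) = x³ + 2x² + 4x - 6
f'(x) = 3x² + 4x + 4
x₀ = 2.1

Newton-Raphson formula: x_{n+1} = x_n - f(x_n)/f'(x_n)

Iteration 1:
  f(2.100000) = 20.481000
  f'(2.100000) = 25.630000
  x_1 = 2.100000 - 20.481000/25.630000 = 1.300897
Iteration 2:
  f(1.300897) = 4.789810
  f'(1.300897) = 14.280592
  x_2 = 1.300897 - 4.789810/14.280592 = 0.965490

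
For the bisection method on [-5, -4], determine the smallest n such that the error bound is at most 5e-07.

We need (b-a)/2^n ≤ 5e-07
(-4 - (-5))/2^n ≤ 5e-07
1/2^n ≤ 5e-07
2^n ≥ 2000000
n ≥ log₂(2000000) = 20.93
n ≥ 21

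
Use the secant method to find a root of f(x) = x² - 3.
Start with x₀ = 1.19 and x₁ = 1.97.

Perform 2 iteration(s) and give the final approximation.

f(x) = x² - 3
x₀ = 1.19, x₁ = 1.97

Secant formula: x_{n+1} = x_n - f(x_n)(x_n - x_{n-1})/(f(x_n) - f(x_{n-1}))

Iteration 1:
  f(1.190000) = -1.583900
  f(1.970000) = 0.880900
  x_2 = 1.970000 - 0.880900×(1.970000 - 1.190000)/(0.880900 - (-1.583900))
       = 1.691234
Iteration 2:
  f(1.970000) = 0.880900
  f(1.691234) = -0.139727
  x_3 = 1.691234 - (-0.139727)×(1.691234 - 1.970000)/(-0.139727 - 0.880900)
       = 1.729398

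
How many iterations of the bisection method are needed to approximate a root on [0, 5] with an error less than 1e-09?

We need (b-a)/2^n ≤ 1e-09
(5 - 0)/2^n ≤ 1e-09
5/2^n ≤ 1e-09
2^n ≥ 5000000000
n ≥ log₂(5000000000) = 32.22
n ≥ 33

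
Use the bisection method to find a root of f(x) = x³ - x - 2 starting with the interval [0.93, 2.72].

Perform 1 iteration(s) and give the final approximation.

f(x) = x³ - x - 2
Initial interval: [0.93, 2.72]

Iteration 1:
  c_1 = (0.930000 + 2.720000)/2 = 1.825000
  f(c_1) = f(1.825000) = 2.253391
  f(a) × f(c) < 0, new interval: [0.930000, 1.825000]

After 1 iteration(s), the approximation is c_1 = 1.825000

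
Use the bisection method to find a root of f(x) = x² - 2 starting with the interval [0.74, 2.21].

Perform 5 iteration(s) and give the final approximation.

f(x) = x² - 2
Initial interval: [0.74, 2.21]

Iteration 1:
  c_1 = (0.740000 + 2.210000)/2 = 1.475000
  f(c_1) = f(1.475000) = 0.175625
  f(a) × f(c) < 0, new interval: [0.740000, 1.475000]
Iteration 2:
  c_2 = (0.740000 + 1.475000)/2 = 1.107500
  f(c_2) = f(1.107500) = -0.773444
  f(a) × f(c) ≥ 0, new interval: [1.107500, 1.475000]
Iteration 3:
  c_3 = (1.107500 + 1.475000)/2 = 1.291250
  f(c_3) = f(1.291250) = -0.332673
  f(a) × f(c) ≥ 0, new interval: [1.291250, 1.475000]
Iteration 4:
  c_4 = (1.291250 + 1.475000)/2 = 1.383125
  f(c_4) = f(1.383125) = -0.086965
  f(a) × f(c) ≥ 0, new interval: [1.383125, 1.475000]
Iteration 5:
  c_5 = (1.383125 + 1.475000)/2 = 1.429063
  f(c_5) = f(1.429063) = 0.042220
  f(a) × f(c) < 0, new interval: [1.383125, 1.429063]

After 5 iteration(s), the approximation is c_5 = 1.429063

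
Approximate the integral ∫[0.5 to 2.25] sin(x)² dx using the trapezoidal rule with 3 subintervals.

f(x) = sin(x)²
a = 0.5, b = 2.25, n = 3
h = (b - a)/n = 0.583333

Trapezoidal rule: (h/2)[f(x₀) + 2f(x₁) + 2f(x₂) + ... + f(xₙ)]

x_0 = 0.5000, f(x_0) = 0.229849, coefficient = 1
x_1 = 1.0833, f(x_1) = 0.780615, coefficient = 2
x_2 = 1.6667, f(x_2) = 0.990837, coefficient = 2
x_3 = 2.2500, f(x_3) = 0.605398, coefficient = 1

I ≈ (0.583333/2) × 4.378150 = 1.276960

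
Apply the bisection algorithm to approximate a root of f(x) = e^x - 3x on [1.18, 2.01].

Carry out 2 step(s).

f(x) = e^x - 3x
Initial interval: [1.18, 2.01]

Iteration 1:
  c_1 = (1.180000 + 2.010000)/2 = 1.595000
  f(c_1) = f(1.595000) = 0.143329
  f(a) × f(c) < 0, new interval: [1.180000, 1.595000]
Iteration 2:
  c_2 = (1.180000 + 1.595000)/2 = 1.387500
  f(c_2) = f(1.387500) = -0.157675
  f(a) × f(c) ≥ 0, new interval: [1.387500, 1.595000]

After 2 iteration(s), the approximation is c_2 = 1.387500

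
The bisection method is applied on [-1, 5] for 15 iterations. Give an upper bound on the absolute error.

Bisection error bound: |error| ≤ (b-a)/2^n
|error| ≤ (5 - (-1))/2^15 = 6/2^15
|error| ≤ 0.0001831055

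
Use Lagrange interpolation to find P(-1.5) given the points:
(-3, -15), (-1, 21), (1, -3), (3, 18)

Lagrange interpolation formula:
P(x) = Σ yᵢ × Lᵢ(x)
where Lᵢ(x) = Π_{j≠i} (x - xⱼ)/(xᵢ - xⱼ)

L_0(-1.5) = (-1.5 - (-1))/(-3 - (-1)) × (-1.5 - 1)/(-3 - 1) × (-1.5 - 3)/(-3 - 3) = 0.117188
L_1(-1.5) = (-1.5 - (-3))/(-1 - (-3)) × (-1.5 - 1)/(-1 - 1) × (-1.5 - 3)/(-1 - 3) = 1.054688
L_2(-1.5) = (-1.5 - (-3))/(1 - (-3)) × (-1.5 - (-1))/(1 - (-1)) × (-1.5 - 3)/(1 - 3) = -0.210938
L_3(-1.5) = (-1.5 - (-3))/(3 - (-3)) × (-1.5 - (-1))/(3 - (-1)) × (-1.5 - 1)/(3 - 1) = 0.039062

P(-1.5) = (-15)×L_0(-1.5) + 21×L_1(-1.5) + (-3)×L_2(-1.5) + 18×L_3(-1.5)
P(-1.5) = 21.726562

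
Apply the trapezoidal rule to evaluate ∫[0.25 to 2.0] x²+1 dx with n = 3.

f(x) = x²+1
a = 0.25, b = 2.0, n = 3
h = (b - a)/n = 0.583333

Trapezoidal rule: (h/2)[f(x₀) + 2f(x₁) + 2f(x₂) + ... + f(xₙ)]

x_0 = 0.2500, f(x_0) = 1.062500, coefficient = 1
x_1 = 0.8333, f(x_1) = 1.694444, coefficient = 2
x_2 = 1.4167, f(x_2) = 3.006944, coefficient = 2
x_3 = 2.0000, f(x_3) = 5.000000, coefficient = 1

I ≈ (0.583333/2) × 15.465278 = 4.510706
Exact value: 4.411458
Error: 0.099248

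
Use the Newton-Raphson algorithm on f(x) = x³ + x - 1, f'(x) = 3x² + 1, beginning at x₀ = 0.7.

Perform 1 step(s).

f(x) = x³ + x - 1
f'(x) = 3x² + 1
x₀ = 0.7

Newton-Raphson formula: x_{n+1} = x_n - f(x_n)/f'(x_n)

Iteration 1:
  f(0.700000) = 0.043000
  f'(0.700000) = 2.470000
  x_1 = 0.700000 - 0.043000/2.470000 = 0.682591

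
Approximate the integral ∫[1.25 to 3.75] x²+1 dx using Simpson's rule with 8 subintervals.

f(x) = x²+1
a = 1.25, b = 3.75, n = 8
h = (b - a)/n = 0.312500

Simpson's rule: (h/3)[f(x₀) + 4f(x₁) + 2f(x₂) + ... + f(xₙ)]

x_0 = 1.2500, f(x_0) = 2.562500, coefficient = 1
x_1 = 1.5625, f(x_1) = 3.441406, coefficient = 4
x_2 = 1.8750, f(x_2) = 4.515625, coefficient = 2
x_3 = 2.1875, f(x_3) = 5.785156, coefficient = 4
x_4 = 2.5000, f(x_4) = 7.250000, coefficient = 2
x_5 = 2.8125, f(x_5) = 8.910156, coefficient = 4
x_6 = 3.1250, f(x_6) = 10.765625, coefficient = 2
x_7 = 3.4375, f(x_7) = 12.816406, coefficient = 4
x_8 = 3.7500, f(x_8) = 15.062500, coefficient = 1

I ≈ (0.312500/3) × 186.500000 = 19.427083
Exact value: 19.427083
Error: 0.000000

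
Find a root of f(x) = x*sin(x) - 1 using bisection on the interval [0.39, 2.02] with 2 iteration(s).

f(x) = x*sin(x) - 1
Initial interval: [0.39, 2.02]

Iteration 1:
  c_1 = (0.390000 + 2.020000)/2 = 1.205000
  f(c_1) = f(1.205000) = 0.125276
  f(a) × f(c) < 0, new interval: [0.390000, 1.205000]
Iteration 2:
  c_2 = (0.390000 + 1.205000)/2 = 0.797500
  f(c_2) = f(0.797500) = -0.429299
  f(a) × f(c) ≥ 0, new interval: [0.797500, 1.205000]

After 2 iteration(s), the approximation is c_2 = 0.797500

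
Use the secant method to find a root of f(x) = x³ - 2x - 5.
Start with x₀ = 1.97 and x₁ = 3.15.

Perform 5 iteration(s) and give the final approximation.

f(x) = x³ - 2x - 5
x₀ = 1.97, x₁ = 3.15

Secant formula: x_{n+1} = x_n - f(x_n)(x_n - x_{n-1})/(f(x_n) - f(x_{n-1}))

Iteration 1:
  f(1.970000) = -1.294627
  f(3.150000) = 19.955875
  x_2 = 3.150000 - 19.955875×(3.150000 - 1.970000)/(19.955875 - (-1.294627))
       = 2.041888
Iteration 2:
  f(3.150000) = 19.955875
  f(2.041888) = -0.570517
  x_3 = 2.041888 - (-0.570517)×(2.041888 - 3.150000)/(-0.570517 - 19.955875)
       = 2.072687
Iteration 3:
  f(2.041888) = -0.570517
  f(2.072687) = -0.241041
  x_4 = 2.072687 - (-0.241041)×(2.072687 - 2.041888)/(-0.241041 - (-0.570517))
       = 2.095220
Iteration 4:
  f(2.072687) = -0.241041
  f(2.095220) = 0.007462
  x_5 = 2.095220 - 0.007462×(2.095220 - 2.072687)/(0.007462 - (-0.241041))
       = 2.094543
Iteration 5:
  f(2.095220) = 0.007462
  f(2.094543) = -0.000093
  x_6 = 2.094543 - (-0.000093)×(2.094543 - 2.095220)/(-0.000093 - 0.007462)
       = 2.094551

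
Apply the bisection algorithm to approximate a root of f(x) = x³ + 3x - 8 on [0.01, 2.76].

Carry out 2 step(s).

f(x) = x³ + 3x - 8
Initial interval: [0.01, 2.76]

Iteration 1:
  c_1 = (0.010000 + 2.760000)/2 = 1.385000
  f(c_1) = f(1.385000) = -1.188258
  f(a) × f(c) ≥ 0, new interval: [1.385000, 2.760000]
Iteration 2:
  c_2 = (1.385000 + 2.760000)/2 = 2.072500
  f(c_2) = f(2.072500) = 7.119419
  f(a) × f(c) < 0, new interval: [1.385000, 2.072500]

After 2 iteration(s), the approximation is c_2 = 2.072500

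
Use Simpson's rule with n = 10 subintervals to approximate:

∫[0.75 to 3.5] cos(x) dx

f(x) = cos(x)
a = 0.75, b = 3.5, n = 10
h = (b - a)/n = 0.275000

Simpson's rule: (h/3)[f(x₀) + 4f(x₁) + 2f(x₂) + ... + f(xₙ)]

x_0 = 0.7500, f(x_0) = 0.731689, coefficient = 1
x_1 = 1.0250, f(x_1) = 0.519099, coefficient = 4
x_2 = 1.3000, f(x_2) = 0.267499, coefficient = 2
x_3 = 1.5750, f(x_3) = -0.004204, coefficient = 4
x_4 = 1.8500, f(x_4) = -0.275590, coefficient = 2
x_5 = 2.1250, f(x_5) = -0.526266, coefficient = 4
x_6 = 2.4000, f(x_6) = -0.737394, coefficient = 2
x_7 = 2.6750, f(x_7) = -0.893106, coefficient = 4
x_8 = 2.9500, f(x_8) = -0.981702, coefficient = 2
x_9 = 3.2250, f(x_9) = -0.996524, coefficient = 4
x_10 = 3.5000, f(x_10) = -0.936457, coefficient = 1

I ≈ (0.275000/3) × -11.263146 = -1.032455
Exact value: -1.032422
Error: 0.000033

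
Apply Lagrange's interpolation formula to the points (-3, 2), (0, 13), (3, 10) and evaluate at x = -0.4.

Lagrange interpolation formula:
P(x) = Σ yᵢ × Lᵢ(x)
where Lᵢ(x) = Π_{j≠i} (x - xⱼ)/(xᵢ - xⱼ)

L_0(-0.4) = (-0.4 - 0)/(-3 - 0) × (-0.4 - 3)/(-3 - 3) = 0.075556
L_1(-0.4) = (-0.4 - (-3))/(0 - (-3)) × (-0.4 - 3)/(0 - 3) = 0.982222
L_2(-0.4) = (-0.4 - (-3))/(3 - (-3)) × (-0.4 - 0)/(3 - 0) = -0.057778

P(-0.4) = 2×L_0(-0.4) + 13×L_1(-0.4) + 10×L_2(-0.4)
P(-0.4) = 12.342222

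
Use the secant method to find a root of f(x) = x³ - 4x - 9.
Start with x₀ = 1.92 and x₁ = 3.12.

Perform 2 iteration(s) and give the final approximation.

f(x) = x³ - 4x - 9
x₀ = 1.92, x₁ = 3.12

Secant formula: x_{n+1} = x_n - f(x_n)(x_n - x_{n-1})/(f(x_n) - f(x_{n-1}))

Iteration 1:
  f(1.920000) = -9.602112
  f(3.120000) = 8.891328
  x_2 = 3.120000 - 8.891328×(3.120000 - 1.920000)/(8.891328 - (-9.602112))
       = 2.543061
Iteration 2:
  f(3.120000) = 8.891328
  f(2.543061) = -2.725869
  x_3 = 2.543061 - (-2.725869)×(2.543061 - 3.120000)/(-2.725869 - 8.891328)
       = 2.678434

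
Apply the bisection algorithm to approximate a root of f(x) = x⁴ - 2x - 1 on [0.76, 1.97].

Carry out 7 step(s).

f(x) = x⁴ - 2x - 1
Initial interval: [0.76, 1.97]

Iteration 1:
  c_1 = (0.760000 + 1.970000)/2 = 1.365000
  f(c_1) = f(1.365000) = -0.258393
  f(a) × f(c) ≥ 0, new interval: [1.365000, 1.970000]
Iteration 2:
  c_2 = (1.365000 + 1.970000)/2 = 1.667500
  f(c_2) = f(1.667500) = 3.396493
  f(a) × f(c) < 0, new interval: [1.365000, 1.667500]
Iteration 3:
  c_3 = (1.365000 + 1.667500)/2 = 1.516250
  f(c_3) = f(1.516250) = 1.252966
  f(a) × f(c) < 0, new interval: [1.365000, 1.516250]
Iteration 4:
  c_4 = (1.365000 + 1.516250)/2 = 1.440625
  f(c_4) = f(1.440625) = 0.426037
  f(a) × f(c) < 0, new interval: [1.365000, 1.440625]
Iteration 5:
  c_5 = (1.365000 + 1.440625)/2 = 1.402813
  f(c_5) = f(1.402813) = 0.066938
  f(a) × f(c) < 0, new interval: [1.365000, 1.402813]
Iteration 6:
  c_6 = (1.365000 + 1.402813)/2 = 1.383906
  f(c_6) = f(1.383906) = -0.099835
  f(a) × f(c) ≥ 0, new interval: [1.383906, 1.402813]
Iteration 7:
  c_7 = (1.383906 + 1.402813)/2 = 1.393359
  f(c_7) = f(1.393359) = -0.017489
  f(a) × f(c) ≥ 0, new interval: [1.393359, 1.402813]

After 7 iteration(s), the approximation is c_7 = 1.393359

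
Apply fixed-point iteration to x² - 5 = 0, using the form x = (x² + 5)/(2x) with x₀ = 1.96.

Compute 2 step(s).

Equation: x² - 5 = 0
Fixed-point form: x = (x² + 5)/(2x)
x₀ = 1.96

x_1 = g(1.960000) = 2.255510
x_2 = g(2.255510) = 2.236152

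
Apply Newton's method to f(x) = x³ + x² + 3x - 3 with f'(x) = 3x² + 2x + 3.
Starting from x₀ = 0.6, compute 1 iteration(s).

f(x) = x³ + x² + 3x - 3
f'(x) = 3x² + 2x + 3
x₀ = 0.6

Newton-Raphson formula: x_{n+1} = x_n - f(x_n)/f'(x_n)

Iteration 1:
  f(0.600000) = -0.624000
  f'(0.600000) = 5.280000
  x_1 = 0.600000 - (-0.624000)/5.280000 = 0.718182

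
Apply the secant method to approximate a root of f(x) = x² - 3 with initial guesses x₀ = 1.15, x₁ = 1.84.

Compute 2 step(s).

f(x) = x² - 3
x₀ = 1.15, x₁ = 1.84

Secant formula: x_{n+1} = x_n - f(x_n)(x_n - x_{n-1})/(f(x_n) - f(x_{n-1}))

Iteration 1:
  f(1.150000) = -1.677500
  f(1.840000) = 0.385600
  x_2 = 1.840000 - 0.385600×(1.840000 - 1.150000)/(0.385600 - (-1.677500))
       = 1.711037
Iteration 2:
  f(1.840000) = 0.385600
  f(1.711037) = -0.072353
  x_3 = 1.711037 - (-0.072353)×(1.711037 - 1.840000)/(-0.072353 - 0.385600)
       = 1.731412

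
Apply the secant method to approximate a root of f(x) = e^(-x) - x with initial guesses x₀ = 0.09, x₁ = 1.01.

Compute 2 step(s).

f(x) = e^(-x) - x
x₀ = 0.09, x₁ = 1.01

Secant formula: x_{n+1} = x_n - f(x_n)(x_n - x_{n-1})/(f(x_n) - f(x_{n-1}))

Iteration 1:
  f(0.090000) = 0.823931
  f(1.010000) = -0.645781
  x_2 = 1.010000 - (-0.645781)×(1.010000 - 0.090000)/(-0.645781 - 0.823931)
       = 0.605759
Iteration 2:
  f(1.010000) = -0.645781
  f(0.605759) = -0.060098
  x_3 = 0.605759 - (-0.060098)×(0.605759 - 1.010000)/(-0.060098 - (-0.645781))
       = 0.564278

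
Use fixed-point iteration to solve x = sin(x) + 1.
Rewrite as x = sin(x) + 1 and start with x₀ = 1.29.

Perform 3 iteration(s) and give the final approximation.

Equation: x = sin(x) + 1
Fixed-point form: x = sin(x) + 1
x₀ = 1.29

x_1 = g(1.290000) = 1.960835
x_2 = g(1.960835) = 1.924894
x_3 = g(1.924894) = 1.937960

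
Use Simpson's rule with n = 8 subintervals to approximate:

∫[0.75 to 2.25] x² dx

f(x) = x²
a = 0.75, b = 2.25, n = 8
h = (b - a)/n = 0.187500

Simpson's rule: (h/3)[f(x₀) + 4f(x₁) + 2f(x₂) + ... + f(xₙ)]

x_0 = 0.7500, f(x_0) = 0.562500, coefficient = 1
x_1 = 0.9375, f(x_1) = 0.878906, coefficient = 4
x_2 = 1.1250, f(x_2) = 1.265625, coefficient = 2
x_3 = 1.3125, f(x_3) = 1.722656, coefficient = 4
x_4 = 1.5000, f(x_4) = 2.250000, coefficient = 2
x_5 = 1.6875, f(x_5) = 2.847656, coefficient = 4
x_6 = 1.8750, f(x_6) = 3.515625, coefficient = 2
x_7 = 2.0625, f(x_7) = 4.253906, coefficient = 4
x_8 = 2.2500, f(x_8) = 5.062500, coefficient = 1

I ≈ (0.187500/3) × 58.500000 = 3.656250
Exact value: 3.656250
Error: 0.000000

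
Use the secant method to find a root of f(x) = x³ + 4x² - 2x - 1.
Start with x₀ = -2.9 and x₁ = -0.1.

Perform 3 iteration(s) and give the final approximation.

f(x) = x³ + 4x² - 2x - 1
x₀ = -2.9, x₁ = -0.1

Secant formula: x_{n+1} = x_n - f(x_n)(x_n - x_{n-1})/(f(x_n) - f(x_{n-1}))

Iteration 1:
  f(-2.900000) = 14.051000
  f(-0.100000) = -0.761000
  x_2 = -0.100000 - (-0.761000)×(-0.100000 - (-2.900000))/(-0.761000 - 14.051000)
       = -0.243856
Iteration 2:
  f(-0.100000) = -0.761000
  f(-0.243856) = -0.288925
  x_3 = -0.243856 - (-0.288925)×(-0.243856 - (-0.100000))/(-0.288925 - (-0.761000))
       = -0.331901
Iteration 3:
  f(-0.243856) = -0.288925
  f(-0.331901) = 0.067873
  x_4 = -0.331901 - 0.067873×(-0.331901 - (-0.243856))/(0.067873 - (-0.288925))
       = -0.315152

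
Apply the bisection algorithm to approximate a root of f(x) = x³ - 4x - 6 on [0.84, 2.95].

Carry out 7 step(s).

f(x) = x³ - 4x - 6
Initial interval: [0.84, 2.95]

Iteration 1:
  c_1 = (0.840000 + 2.950000)/2 = 1.895000
  f(c_1) = f(1.895000) = -6.775008
  f(a) × f(c) ≥ 0, new interval: [1.895000, 2.950000]
Iteration 2:
  c_2 = (1.895000 + 2.950000)/2 = 2.422500
  f(c_2) = f(2.422500) = -1.473544
  f(a) × f(c) ≥ 0, new interval: [2.422500, 2.950000]
Iteration 3:
  c_3 = (2.422500 + 2.950000)/2 = 2.686250
  f(c_3) = f(2.686250) = 2.638816
  f(a) × f(c) < 0, new interval: [2.422500, 2.686250]
Iteration 4:
  c_4 = (2.422500 + 2.686250)/2 = 2.554375
  f(c_4) = f(2.554375) = 0.449367
  f(a) × f(c) < 0, new interval: [2.422500, 2.554375]
Iteration 5:
  c_5 = (2.422500 + 2.554375)/2 = 2.488438
  f(c_5) = f(2.488438) = -0.544546
  f(a) × f(c) ≥ 0, new interval: [2.488438, 2.554375]
Iteration 6:
  c_6 = (2.488438 + 2.554375)/2 = 2.521406
  f(c_6) = f(2.521406) = -0.055811
  f(a) × f(c) ≥ 0, new interval: [2.521406, 2.554375]
Iteration 7:
  c_7 = (2.521406 + 2.554375)/2 = 2.537891
  f(c_7) = f(2.537891) = 0.194709
  f(a) × f(c) < 0, new interval: [2.521406, 2.537891]

After 7 iteration(s), the approximation is c_7 = 2.537891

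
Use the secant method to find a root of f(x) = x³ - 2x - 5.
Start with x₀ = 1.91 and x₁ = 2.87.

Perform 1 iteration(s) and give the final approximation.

f(x) = x³ - 2x - 5
x₀ = 1.91, x₁ = 2.87

Secant formula: x_{n+1} = x_n - f(x_n)(x_n - x_{n-1})/(f(x_n) - f(x_{n-1}))

Iteration 1:
  f(1.910000) = -1.852129
  f(2.870000) = 12.899903
  x_2 = 2.870000 - 12.899903×(2.870000 - 1.910000)/(12.899903 - (-1.852129))
       = 2.030529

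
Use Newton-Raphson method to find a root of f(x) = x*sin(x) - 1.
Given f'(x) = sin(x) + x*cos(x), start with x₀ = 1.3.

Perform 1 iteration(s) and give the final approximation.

f(x) = x*sin(x) - 1
f'(x) = sin(x) + x*cos(x)
x₀ = 1.3

Newton-Raphson formula: x_{n+1} = x_n - f(x_n)/f'(x_n)

Iteration 1:
  f(1.300000) = 0.252626
  f'(1.300000) = 1.311307
  x_1 = 1.300000 - 0.252626/1.311307 = 1.107348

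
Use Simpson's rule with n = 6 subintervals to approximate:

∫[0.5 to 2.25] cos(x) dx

f(x) = cos(x)
a = 0.5, b = 2.25, n = 6
h = (b - a)/n = 0.291667

Simpson's rule: (h/3)[f(x₀) + 4f(x₁) + 2f(x₂) + ... + f(xₙ)]

x_0 = 0.5000, f(x_0) = 0.877583, coefficient = 1
x_1 = 0.7917, f(x_1) = 0.702660, coefficient = 4
x_2 = 1.0833, f(x_2) = 0.468386, coefficient = 2
x_3 = 1.3750, f(x_3) = 0.194548, coefficient = 4
x_4 = 1.6667, f(x_4) = -0.095724, coefficient = 2
x_5 = 1.9583, f(x_5) = -0.377909, coefficient = 4
x_6 = 2.2500, f(x_6) = -0.628174, coefficient = 1

I ≈ (0.291667/3) × 3.071929 = 0.298660
Exact value: 0.298648
Error: 0.000012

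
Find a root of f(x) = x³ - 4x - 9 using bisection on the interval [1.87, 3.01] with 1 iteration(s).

f(x) = x³ - 4x - 9
Initial interval: [1.87, 3.01]

Iteration 1:
  c_1 = (1.870000 + 3.010000)/2 = 2.440000
  f(c_1) = f(2.440000) = -4.233216
  f(a) × f(c) ≥ 0, new interval: [2.440000, 3.010000]

After 1 iteration(s), the approximation is c_1 = 2.440000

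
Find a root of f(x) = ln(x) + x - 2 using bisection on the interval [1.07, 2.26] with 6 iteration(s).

f(x) = ln(x) + x - 2
Initial interval: [1.07, 2.26]

Iteration 1:
  c_1 = (1.070000 + 2.260000)/2 = 1.665000
  f(c_1) = f(1.665000) = 0.174825
  f(a) × f(c) < 0, new interval: [1.070000, 1.665000]
Iteration 2:
  c_2 = (1.070000 + 1.665000)/2 = 1.367500
  f(c_2) = f(1.367500) = -0.319516
  f(a) × f(c) ≥ 0, new interval: [1.367500, 1.665000]
Iteration 3:
  c_3 = (1.367500 + 1.665000)/2 = 1.516250
  f(c_3) = f(1.516250) = -0.067510
  f(a) × f(c) ≥ 0, new interval: [1.516250, 1.665000]
Iteration 4:
  c_4 = (1.516250 + 1.665000)/2 = 1.590625
  f(c_4) = f(1.590625) = 0.054752
  f(a) × f(c) < 0, new interval: [1.516250, 1.590625]
Iteration 5:
  c_5 = (1.516250 + 1.590625)/2 = 1.553438
  f(c_5) = f(1.553438) = -0.006092
  f(a) × f(c) ≥ 0, new interval: [1.553438, 1.590625]
Iteration 6:
  c_6 = (1.553438 + 1.590625)/2 = 1.572031
  f(c_6) = f(1.572031) = 0.024400
  f(a) × f(c) < 0, new interval: [1.553438, 1.572031]

After 6 iteration(s), the approximation is c_6 = 1.572031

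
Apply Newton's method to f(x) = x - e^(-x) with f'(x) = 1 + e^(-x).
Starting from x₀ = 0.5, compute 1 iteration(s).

f(x) = x - e^(-x)
f'(x) = 1 + e^(-x)
x₀ = 0.5

Newton-Raphson formula: x_{n+1} = x_n - f(x_n)/f'(x_n)

Iteration 1:
  f(0.500000) = -0.106531
  f'(0.500000) = 1.606531
  x_1 = 0.500000 - (-0.106531)/1.606531 = 0.566311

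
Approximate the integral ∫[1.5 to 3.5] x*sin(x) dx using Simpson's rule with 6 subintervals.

f(x) = x*sin(x)
a = 1.5, b = 3.5, n = 6
h = (b - a)/n = 0.333333

Simpson's rule: (h/3)[f(x₀) + 4f(x₁) + 2f(x₂) + ... + f(xₙ)]

x_0 = 1.5000, f(x_0) = 1.496242, coefficient = 1
x_1 = 1.8333, f(x_1) = 1.770514, coefficient = 4
x_2 = 2.1667, f(x_2) = 1.793264, coefficient = 2
x_3 = 2.5000, f(x_3) = 1.496180, coefficient = 4
x_4 = 2.8333, f(x_4) = 0.859635, coefficient = 2
x_5 = 3.1667, f(x_5) = -0.079393, coefficient = 4
x_6 = 3.5000, f(x_6) = -1.227741, coefficient = 1

I ≈ (0.333333/3) × 18.323503 = 2.035945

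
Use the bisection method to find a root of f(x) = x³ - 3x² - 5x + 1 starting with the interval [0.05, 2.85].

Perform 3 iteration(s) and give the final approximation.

f(x) = x³ - 3x² - 5x + 1
Initial interval: [0.05, 2.85]

Iteration 1:
  c_1 = (0.050000 + 2.850000)/2 = 1.450000
  f(c_1) = f(1.450000) = -9.508875
  f(a) × f(c) < 0, new interval: [0.050000, 1.450000]
Iteration 2:
  c_2 = (0.050000 + 1.450000)/2 = 0.750000
  f(c_2) = f(0.750000) = -4.015625
  f(a) × f(c) < 0, new interval: [0.050000, 0.750000]
Iteration 3:
  c_3 = (0.050000 + 0.750000)/2 = 0.400000
  f(c_3) = f(0.400000) = -1.416000
  f(a) × f(c) < 0, new interval: [0.050000, 0.400000]

After 3 iteration(s), the approximation is c_3 = 0.400000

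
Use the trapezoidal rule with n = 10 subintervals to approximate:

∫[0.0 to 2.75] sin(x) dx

f(x) = sin(x)
a = 0.0, b = 2.75, n = 10
h = (b - a)/n = 0.275000

Trapezoidal rule: (h/2)[f(x₀) + 2f(x₁) + 2f(x₂) + ... + f(xₙ)]

x_0 = 0.0000, f(x_0) = 0.000000, coefficient = 1
x_1 = 0.2750, f(x_1) = 0.271547, coefficient = 2
x_2 = 0.5500, f(x_2) = 0.522687, coefficient = 2
x_3 = 0.8250, f(x_3) = 0.734548, coefficient = 2
x_4 = 1.1000, f(x_4) = 0.891207, coefficient = 2
x_5 = 1.3750, f(x_5) = 0.980893, coefficient = 2
x_6 = 1.6500, f(x_6) = 0.996865, coefficient = 2
x_7 = 1.9250, f(x_7) = 0.937923, coefficient = 2
x_8 = 2.2000, f(x_8) = 0.808496, coefficient = 2
x_9 = 2.4750, f(x_9) = 0.618312, coefficient = 2
x_10 = 2.7500, f(x_10) = 0.381661, coefficient = 1

I ≈ (0.275000/2) × 13.906618 = 1.912160
Exact value: 1.924302
Error: 0.012142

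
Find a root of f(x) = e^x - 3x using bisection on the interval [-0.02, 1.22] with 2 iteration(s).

f(x) = e^x - 3x
Initial interval: [-0.02, 1.22]

Iteration 1:
  c_1 = (-0.020000 + 1.220000)/2 = 0.600000
  f(c_1) = f(0.600000) = 0.022119
  f(a) × f(c) ≥ 0, new interval: [0.600000, 1.220000]
Iteration 2:
  c_2 = (0.600000 + 1.220000)/2 = 0.910000
  f(c_2) = f(0.910000) = -0.245677
  f(a) × f(c) < 0, new interval: [0.600000, 0.910000]

After 2 iteration(s), the approximation is c_2 = 0.910000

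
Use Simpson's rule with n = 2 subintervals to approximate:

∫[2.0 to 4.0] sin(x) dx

f(x) = sin(x)
a = 2.0, b = 4.0, n = 2
h = (b - a)/n = 1.000000

Simpson's rule: (h/3)[f(x₀) + 4f(x₁) + 2f(x₂) + ... + f(xₙ)]

x_0 = 2.0000, f(x_0) = 0.909297, coefficient = 1
x_1 = 3.0000, f(x_1) = 0.141120, coefficient = 4
x_2 = 4.0000, f(x_2) = -0.756802, coefficient = 1

I ≈ (1.000000/3) × 0.716975 = 0.238992
Exact value: 0.237497
Error: 0.001495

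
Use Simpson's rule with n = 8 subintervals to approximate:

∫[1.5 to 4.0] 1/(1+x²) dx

f(x) = 1/(1+x²)
a = 1.5, b = 4.0, n = 8
h = (b - a)/n = 0.312500

Simpson's rule: (h/3)[f(x₀) + 4f(x₁) + 2f(x₂) + ... + f(xₙ)]

x_0 = 1.5000, f(x_0) = 0.307692, coefficient = 1
x_1 = 1.8125, f(x_1) = 0.233364, coefficient = 4
x_2 = 2.1250, f(x_2) = 0.181303, coefficient = 2
x_3 = 2.4375, f(x_3) = 0.144063, coefficient = 4
x_4 = 2.7500, f(x_4) = 0.116788, coefficient = 2
x_5 = 3.0625, f(x_5) = 0.096349, coefficient = 4
x_6 = 3.3750, f(x_6) = 0.080706, coefficient = 2
x_7 = 3.6875, f(x_7) = 0.068504, coefficient = 4
x_8 = 4.0000, f(x_8) = 0.058824, coefficient = 1

I ≈ (0.312500/3) × 3.293232 = 0.343045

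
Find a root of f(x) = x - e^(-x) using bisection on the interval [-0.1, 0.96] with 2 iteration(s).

f(x) = x - e^(-x)
Initial interval: [-0.1, 0.96]

Iteration 1:
  c_1 = (-0.100000 + 0.960000)/2 = 0.430000
  f(c_1) = f(0.430000) = -0.220509
  f(a) × f(c) ≥ 0, new interval: [0.430000, 0.960000]
Iteration 2:
  c_2 = (0.430000 + 0.960000)/2 = 0.695000
  f(c_2) = f(0.695000) = 0.195926
  f(a) × f(c) < 0, new interval: [0.430000, 0.695000]

After 2 iteration(s), the approximation is c_2 = 0.695000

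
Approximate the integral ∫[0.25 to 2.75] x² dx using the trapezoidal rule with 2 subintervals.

f(x) = x²
a = 0.25, b = 2.75, n = 2
h = (b - a)/n = 1.250000

Trapezoidal rule: (h/2)[f(x₀) + 2f(x₁) + 2f(x₂) + ... + f(xₙ)]

x_0 = 0.2500, f(x_0) = 0.062500, coefficient = 1
x_1 = 1.5000, f(x_1) = 2.250000, coefficient = 2
x_2 = 2.7500, f(x_2) = 7.562500, coefficient = 1

I ≈ (1.250000/2) × 12.125000 = 7.578125
Exact value: 6.927083
Error: 0.651042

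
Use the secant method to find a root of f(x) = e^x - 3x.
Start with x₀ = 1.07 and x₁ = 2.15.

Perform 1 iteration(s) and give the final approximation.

f(x) = e^x - 3x
x₀ = 1.07, x₁ = 2.15

Secant formula: x_{n+1} = x_n - f(x_n)(x_n - x_{n-1})/(f(x_n) - f(x_{n-1}))

Iteration 1:
  f(1.070000) = -0.294621
  f(2.150000) = 2.134858
  x_2 = 2.150000 - 2.134858×(2.150000 - 1.070000)/(2.134858 - (-0.294621))
       = 1.200971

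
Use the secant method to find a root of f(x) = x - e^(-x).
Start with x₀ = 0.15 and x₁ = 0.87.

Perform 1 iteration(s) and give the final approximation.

f(x) = x - e^(-x)
x₀ = 0.15, x₁ = 0.87

Secant formula: x_{n+1} = x_n - f(x_n)(x_n - x_{n-1})/(f(x_n) - f(x_{n-1}))

Iteration 1:
  f(0.150000) = -0.710708
  f(0.870000) = 0.451048
  x_2 = 0.870000 - 0.451048×(0.870000 - 0.150000)/(0.451048 - (-0.710708))
       = 0.590462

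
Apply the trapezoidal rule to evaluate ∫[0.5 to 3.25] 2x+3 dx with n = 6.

f(x) = 2x+3
a = 0.5, b = 3.25, n = 6
h = (b - a)/n = 0.458333

Trapezoidal rule: (h/2)[f(x₀) + 2f(x₁) + 2f(x₂) + ... + f(xₙ)]

x_0 = 0.5000, f(x_0) = 4.000000, coefficient = 1
x_1 = 0.9583, f(x_1) = 4.916667, coefficient = 2
x_2 = 1.4167, f(x_2) = 5.833333, coefficient = 2
x_3 = 1.8750, f(x_3) = 6.750000, coefficient = 2
x_4 = 2.3333, f(x_4) = 7.666667, coefficient = 2
x_5 = 2.7917, f(x_5) = 8.583333, coefficient = 2
x_6 = 3.2500, f(x_6) = 9.500000, coefficient = 1

I ≈ (0.458333/2) × 81.000000 = 18.562500
Exact value: 18.562500
Error: 0.000000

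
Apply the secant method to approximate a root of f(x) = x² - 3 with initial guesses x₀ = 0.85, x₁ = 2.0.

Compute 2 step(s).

f(x) = x² - 3
x₀ = 0.85, x₁ = 2.0

Secant formula: x_{n+1} = x_n - f(x_n)(x_n - x_{n-1})/(f(x_n) - f(x_{n-1}))

Iteration 1:
  f(0.850000) = -2.277500
  f(2.000000) = 1.000000
  x_2 = 2.000000 - 1.000000×(2.000000 - 0.850000)/(1.000000 - (-2.277500))
       = 1.649123
Iteration 2:
  f(2.000000) = 1.000000
  f(1.649123) = -0.280394
  x_3 = 1.649123 - (-0.280394)×(1.649123 - 2.000000)/(-0.280394 - 1.000000)
       = 1.725962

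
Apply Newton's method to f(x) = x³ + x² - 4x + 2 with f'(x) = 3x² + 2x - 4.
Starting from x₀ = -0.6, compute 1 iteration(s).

f(x) = x³ + x² - 4x + 2
f'(x) = 3x² + 2x - 4
x₀ = -0.6

Newton-Raphson formula: x_{n+1} = x_n - f(x_n)/f'(x_n)

Iteration 1:
  f(-0.600000) = 4.544000
  f'(-0.600000) = -4.120000
  x_1 = -0.600000 - 4.544000/(-4.120000) = 0.502913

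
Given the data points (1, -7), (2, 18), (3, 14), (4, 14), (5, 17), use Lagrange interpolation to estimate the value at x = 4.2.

Lagrange interpolation formula:
P(x) = Σ yᵢ × Lᵢ(x)
where Lᵢ(x) = Π_{j≠i} (x - xⱼ)/(xᵢ - xⱼ)

L_0(4.2) = (4.2 - 2)/(1 - 2) × (4.2 - 3)/(1 - 3) × (4.2 - 4)/(1 - 4) × (4.2 - 5)/(1 - 5) = -0.017600
L_1(4.2) = (4.2 - 1)/(2 - 1) × (4.2 - 3)/(2 - 3) × (4.2 - 4)/(2 - 4) × (4.2 - 5)/(2 - 5) = 0.102400
L_2(4.2) = (4.2 - 1)/(3 - 1) × (4.2 - 2)/(3 - 2) × (4.2 - 4)/(3 - 4) × (4.2 - 5)/(3 - 5) = -0.281600
L_3(4.2) = (4.2 - 1)/(4 - 1) × (4.2 - 2)/(4 - 2) × (4.2 - 3)/(4 - 3) × (4.2 - 5)/(4 - 5) = 1.126400
L_4(4.2) = (4.2 - 1)/(5 - 1) × (4.2 - 2)/(5 - 2) × (4.2 - 3)/(5 - 3) × (4.2 - 4)/(5 - 4) = 0.070400

P(4.2) = (-7)×L_0(4.2) + 18×L_1(4.2) + 14×L_2(4.2) + 14×L_3(4.2) + 17×L_4(4.2)
P(4.2) = 14.990400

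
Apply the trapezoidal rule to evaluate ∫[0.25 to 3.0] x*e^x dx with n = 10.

f(x) = x*e^x
a = 0.25, b = 3.0, n = 10
h = (b - a)/n = 0.275000

Trapezoidal rule: (h/2)[f(x₀) + 2f(x₁) + 2f(x₂) + ... + f(xₙ)]

x_0 = 0.2500, f(x_0) = 0.321006, coefficient = 1
x_1 = 0.5250, f(x_1) = 0.887491, coefficient = 2
x_2 = 0.8000, f(x_2) = 1.780433, coefficient = 2
x_3 = 1.0750, f(x_3) = 3.149742, coefficient = 2
x_4 = 1.3500, f(x_4) = 5.207524, coefficient = 2
x_5 = 1.6250, f(x_5) = 8.252431, coefficient = 2
x_6 = 1.9000, f(x_6) = 12.703199, coefficient = 2
x_7 = 2.1750, f(x_7) = 19.144753, coefficient = 2
x_8 = 2.4500, f(x_8) = 28.391449, coefficient = 2
x_9 = 2.7250, f(x_9) = 41.573728, coefficient = 2
x_10 = 3.0000, f(x_10) = 60.256611, coefficient = 1

I ≈ (0.275000/2) × 302.759119 = 41.629379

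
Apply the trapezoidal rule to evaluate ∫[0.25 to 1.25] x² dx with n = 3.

f(x) = x²
a = 0.25, b = 1.25, n = 3
h = (b - a)/n = 0.333333

Trapezoidal rule: (h/2)[f(x₀) + 2f(x₁) + 2f(x₂) + ... + f(xₙ)]

x_0 = 0.2500, f(x_0) = 0.062500, coefficient = 1
x_1 = 0.5833, f(x_1) = 0.340278, coefficient = 2
x_2 = 0.9167, f(x_2) = 0.840278, coefficient = 2
x_3 = 1.2500, f(x_3) = 1.562500, coefficient = 1

I ≈ (0.333333/2) × 3.986111 = 0.664352
Exact value: 0.645833
Error: 0.018519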